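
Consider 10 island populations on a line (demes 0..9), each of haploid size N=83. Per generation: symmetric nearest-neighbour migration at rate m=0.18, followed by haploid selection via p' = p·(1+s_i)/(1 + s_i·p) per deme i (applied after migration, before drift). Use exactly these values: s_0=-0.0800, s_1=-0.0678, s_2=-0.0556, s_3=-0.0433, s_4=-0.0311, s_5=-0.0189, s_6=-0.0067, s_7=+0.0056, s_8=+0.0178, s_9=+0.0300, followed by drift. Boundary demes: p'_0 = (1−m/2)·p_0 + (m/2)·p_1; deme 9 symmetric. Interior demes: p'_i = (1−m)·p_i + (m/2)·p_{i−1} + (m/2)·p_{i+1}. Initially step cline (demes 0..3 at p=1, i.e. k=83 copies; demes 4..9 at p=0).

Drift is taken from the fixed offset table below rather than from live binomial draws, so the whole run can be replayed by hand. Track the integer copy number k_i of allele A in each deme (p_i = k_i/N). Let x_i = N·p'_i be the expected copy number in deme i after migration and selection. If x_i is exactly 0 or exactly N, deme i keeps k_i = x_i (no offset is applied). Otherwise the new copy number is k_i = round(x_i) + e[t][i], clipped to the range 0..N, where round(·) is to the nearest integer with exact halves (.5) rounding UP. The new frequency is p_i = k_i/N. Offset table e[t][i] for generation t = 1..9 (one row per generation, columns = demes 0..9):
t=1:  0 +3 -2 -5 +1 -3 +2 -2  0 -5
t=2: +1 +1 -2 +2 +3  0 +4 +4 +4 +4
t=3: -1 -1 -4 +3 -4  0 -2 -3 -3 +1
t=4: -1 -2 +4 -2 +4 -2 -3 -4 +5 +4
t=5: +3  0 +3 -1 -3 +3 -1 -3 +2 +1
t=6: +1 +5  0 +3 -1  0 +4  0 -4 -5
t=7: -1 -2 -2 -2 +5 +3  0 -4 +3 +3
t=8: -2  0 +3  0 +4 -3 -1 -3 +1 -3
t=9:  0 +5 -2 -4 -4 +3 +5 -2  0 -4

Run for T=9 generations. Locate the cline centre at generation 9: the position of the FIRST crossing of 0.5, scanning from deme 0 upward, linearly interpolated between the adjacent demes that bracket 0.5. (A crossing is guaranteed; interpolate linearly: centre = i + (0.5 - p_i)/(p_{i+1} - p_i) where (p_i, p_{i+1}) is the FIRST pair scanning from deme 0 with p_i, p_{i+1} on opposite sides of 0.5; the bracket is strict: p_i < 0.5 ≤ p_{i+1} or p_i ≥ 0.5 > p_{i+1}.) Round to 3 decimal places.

3.262

t=0: k=[83 83 83 83 0 0 0 0 0 0]
t=1: x=[83.0000 83.0000 83.0000 75.2236 7.2580 0.0000 0.0000 0.0000 0.0000 0.0000] k=[83 83 83 70 8 0 0 0 0 0]
t=2: x=[83.0000 83.0000 81.7621 64.9732 12.5204 0.7065 0.0000 0.0000 0.0000 0.0000] k=[83 83 80 67 16 1 0 0 0 0]
t=3: x=[83.0000 82.7104 78.8818 62.9138 18.7770 2.2184 0.0894 0.0000 0.0000 0.0000] k=[83 82 75 66 15 2 0 0 0 0]
t=4: x=[82.9022 81.3502 74.3884 61.5229 17.9712 2.9355 0.1788 0.0000 0.0000 0.0000] k=[82 79 78 60 22 1 0 0 0 0]
t=5: x=[81.6214 78.9158 76.1174 57.4234 23.0010 2.7488 0.0894 0.0000 0.0000 0.0000] k=[83 79 79 56 20 6 0 0 0 0]
t=6: x=[82.6088 79.1077 76.6002 54.0005 21.4733 6.6031 0.5364 0.0000 0.0000 0.0000] k=[83 83 77 57 20 7 5 0 0 0]
t=7: x=[83.0000 82.4210 75.3520 54.6496 21.6506 7.8533 4.7001 0.4525 0.0000 0.0000] k=[83 80 73 53 27 11 5 0 0 0]
t=8: x=[82.7066 79.4062 71.2654 51.6007 27.3179 11.7068 5.0580 0.4525 0.0000 0.0000] k=[81 79 74 52 31 9 4 0 0 0]
t=9: x=[80.6358 78.4365 71.9327 51.2266 30.2996 10.3558 4.0639 0.3620 0.0000 0.0000] k=[81 83 70 47 26 13 9 0 0 0]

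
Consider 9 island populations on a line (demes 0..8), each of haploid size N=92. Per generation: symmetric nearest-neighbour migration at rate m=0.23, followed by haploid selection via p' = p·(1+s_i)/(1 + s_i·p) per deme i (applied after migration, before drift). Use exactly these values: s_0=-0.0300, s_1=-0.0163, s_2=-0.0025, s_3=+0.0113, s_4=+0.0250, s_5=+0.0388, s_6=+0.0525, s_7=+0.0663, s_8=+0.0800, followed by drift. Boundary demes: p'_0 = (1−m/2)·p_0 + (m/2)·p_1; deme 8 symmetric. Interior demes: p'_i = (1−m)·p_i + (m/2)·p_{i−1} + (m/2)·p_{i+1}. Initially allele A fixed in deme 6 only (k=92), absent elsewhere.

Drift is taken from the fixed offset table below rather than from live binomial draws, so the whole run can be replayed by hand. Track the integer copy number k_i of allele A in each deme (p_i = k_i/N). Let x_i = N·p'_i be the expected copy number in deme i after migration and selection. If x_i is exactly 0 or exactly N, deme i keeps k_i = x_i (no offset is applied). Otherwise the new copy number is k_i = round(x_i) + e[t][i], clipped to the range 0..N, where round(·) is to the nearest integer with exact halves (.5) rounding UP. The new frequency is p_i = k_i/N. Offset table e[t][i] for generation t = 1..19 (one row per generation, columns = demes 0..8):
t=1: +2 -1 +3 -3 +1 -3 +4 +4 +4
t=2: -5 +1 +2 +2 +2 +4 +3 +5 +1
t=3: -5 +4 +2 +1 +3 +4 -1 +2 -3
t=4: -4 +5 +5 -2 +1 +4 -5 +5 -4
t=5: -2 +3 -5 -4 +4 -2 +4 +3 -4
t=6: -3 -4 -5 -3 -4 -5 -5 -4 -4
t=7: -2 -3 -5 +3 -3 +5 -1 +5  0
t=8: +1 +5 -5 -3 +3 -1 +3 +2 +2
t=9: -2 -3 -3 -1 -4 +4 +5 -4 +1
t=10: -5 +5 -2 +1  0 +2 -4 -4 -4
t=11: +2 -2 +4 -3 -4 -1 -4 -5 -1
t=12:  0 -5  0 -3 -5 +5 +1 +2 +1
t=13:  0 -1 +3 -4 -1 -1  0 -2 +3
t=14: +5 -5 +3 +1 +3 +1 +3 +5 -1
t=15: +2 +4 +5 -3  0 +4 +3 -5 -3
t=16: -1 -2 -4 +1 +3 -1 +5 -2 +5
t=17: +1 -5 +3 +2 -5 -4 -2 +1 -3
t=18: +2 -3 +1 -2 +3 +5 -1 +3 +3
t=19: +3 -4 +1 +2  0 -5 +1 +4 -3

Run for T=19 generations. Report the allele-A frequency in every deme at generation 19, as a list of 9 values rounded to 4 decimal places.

[0.0652, 0.0000, 0.0870, 0.1196, 0.2283, 0.3261, 0.4565, 0.4891, 0.3913]

t=0: k=[0 0 0 0 0 0 92 0 0]
t=1: x=[0.0000 0.0000 0.0000 0.0000 0.0000 10.9417 71.6622 11.1961 0.0000] k=[0 0 0 0 0 8 76 15 0]
t=2: x=[0.0000 0.0000 0.0000 0.0000 0.9428 15.3815 62.2050 21.3234 1.8602] k=[0 0 0 0 3 19 65 26 3]
t=3: x=[0.0000 0.0000 0.0000 0.3489 4.6018 23.1023 56.3485 29.1019 6.0668] k=[0 0 0 1 8 27 55 31 3]
t=4: x=[0.0000 0.0000 0.1147 1.7087 9.5901 28.7824 50.1896 31.8635 6.6815] k=[0 0 5 0 11 33 45 37 3]
t=5: x=[0.0000 0.5657 3.8408 1.8604 12.5299 32.6472 43.8727 35.3973 7.4182] k=[0 4 0 0 17 31 48 38 3]
t=6: x=[0.4463 3.0315 0.4589 1.9766 16.9945 32.1364 46.0717 36.5291 7.5409] k=[0 0 0 0 13 27 41 33 4]
t=7: x=[0.0000 0.0000 0.0000 1.5116 13.3951 27.7318 39.6199 31.9095 7.8716] k=[0 0 0 5 10 33 39 37 8]
t=8: x=[0.0000 0.0000 0.5736 5.0534 12.3313 31.8328 39.2268 35.2805 12.1223] k=[0 0 0 2 15 31 42 37 14]
t=9: x=[0.0000 0.0000 0.2294 3.3006 15.6633 31.2051 41.3214 36.3313 17.7201] k=[0 0 0 2 12 35 46 32 19]
t=10: x=[0.0000 0.0000 0.2294 2.9519 13.7818 34.4362 44.2989 33.4696 21.7470] k=[0 0 0 4 14 36 40 29 18]
t=11: x=[0.0000 0.0000 0.4589 4.7403 15.6989 34.7492 39.4234 30.2897 20.4634] k=[0 0 4 2 12 34 35 25 19]
t=12: x=[0.0000 0.4525 3.3020 3.4168 13.6648 32.3792 34.8355 26.6589 20.9072] k=[0 0 3 0 9 37 36 29 22]
t=13: x=[0.0000 0.3394 2.3044 1.3954 11.4299 34.4816 36.4297 30.2897 24.1505] k=[0 0 5 0 10 33 36 28 27]
t=14: x=[0.0000 0.5657 3.8408 1.7441 11.7457 31.4835 35.8480 30.0901 28.6096] k=[0 0 7 3 15 32 39 35 28]
t=15: x=[0.0000 0.7920 5.7216 4.8918 15.8971 31.6354 38.8789 36.0523 30.3492] k=[0 5 11 2 16 36 42 31 27]
t=16: x=[0.5579 5.0362 9.2541 4.6948 17.0300 35.2136 41.2057 33.1538 28.9652] k=[0 3 5 6 20 34 46 31 34]
t=17: x=[0.3347 2.8394 4.8734 7.5727 20.3892 34.5877 44.0683 34.4417 35.3139] k=[1 0 8 10 15 31 42 35 32]
t=18: x=[0.8587 1.0183 7.2932 10.4486 16.5983 31.2051 41.0900 36.8688 33.9770] k=[3 0 8 8 20 36 40 40 37]
t=19: x=[2.5776 1.2447 7.0637 9.4751 20.8555 35.4457 40.6976 41.1093 39.0640] k=[6 0 8 11 21 30 42 45 36]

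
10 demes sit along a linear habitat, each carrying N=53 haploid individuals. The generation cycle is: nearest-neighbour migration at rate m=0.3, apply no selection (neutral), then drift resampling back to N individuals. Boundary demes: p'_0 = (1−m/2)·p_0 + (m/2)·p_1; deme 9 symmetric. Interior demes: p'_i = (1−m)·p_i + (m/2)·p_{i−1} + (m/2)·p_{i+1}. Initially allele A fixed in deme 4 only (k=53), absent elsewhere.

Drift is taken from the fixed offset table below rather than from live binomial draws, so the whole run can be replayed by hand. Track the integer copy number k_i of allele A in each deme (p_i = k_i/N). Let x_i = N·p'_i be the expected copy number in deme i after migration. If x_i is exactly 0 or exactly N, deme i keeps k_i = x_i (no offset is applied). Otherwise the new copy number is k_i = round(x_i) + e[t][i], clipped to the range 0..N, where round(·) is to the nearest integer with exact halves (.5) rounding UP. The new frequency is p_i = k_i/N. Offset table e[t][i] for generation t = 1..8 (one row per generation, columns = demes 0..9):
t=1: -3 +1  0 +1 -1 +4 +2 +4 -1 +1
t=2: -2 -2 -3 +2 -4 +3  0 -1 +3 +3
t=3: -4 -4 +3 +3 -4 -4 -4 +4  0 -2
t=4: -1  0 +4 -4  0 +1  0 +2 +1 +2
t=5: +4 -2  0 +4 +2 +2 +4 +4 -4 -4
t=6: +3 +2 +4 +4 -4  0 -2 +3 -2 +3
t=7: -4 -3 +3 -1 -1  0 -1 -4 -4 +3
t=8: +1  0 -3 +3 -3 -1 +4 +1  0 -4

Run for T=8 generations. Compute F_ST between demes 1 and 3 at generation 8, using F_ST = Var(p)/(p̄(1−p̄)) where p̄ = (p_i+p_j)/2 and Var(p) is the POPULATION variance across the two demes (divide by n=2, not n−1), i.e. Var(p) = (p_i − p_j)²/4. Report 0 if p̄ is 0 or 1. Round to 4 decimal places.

t=0: k=[0 0 0 0 53 0 0 0 0 0]
t=1: x=[0.0000 0.0000 0.0000 7.9500 37.1000 7.9500 0.0000 0.0000 0.0000 0.0000] k=[0 0 0 9 36 12 0 0 0 0]
t=2: x=[0.0000 0.0000 1.3500 11.7000 28.3500 13.8000 1.8000 0.0000 0.0000 0.0000] k=[0 0 0 14 24 17 2 0 0 0]
t=3: x=[0.0000 0.0000 2.1000 13.4000 21.4500 15.8000 3.9500 0.3000 0.0000 0.0000] k=[0 0 5 16 17 12 0 4 0 0]
t=4: x=[0.0000 0.7500 5.9000 14.5000 16.1000 10.9500 2.4000 2.8000 0.6000 0.0000] k=[0 1 10 11 16 12 2 5 2 0]
t=5: x=[0.1500 2.2000 8.8000 11.6000 14.6500 11.1000 3.9500 4.1000 2.1500 0.3000] k=[4 0 9 16 17 13 8 8 0 0]
t=6: x=[3.4000 1.9500 8.7000 15.1000 16.2500 12.8500 8.7500 6.8000 1.2000 0.0000] k=[6 4 13 19 12 13 7 10 0 0]
t=7: x=[5.7000 5.6500 12.5500 17.0500 13.2000 11.9500 8.3500 8.0500 1.5000 0.0000] k=[2 3 16 16 12 12 7 4 0 0]
t=8: x=[2.1500 4.8000 14.0500 15.4000 12.6000 11.2500 7.3000 3.8500 0.6000 0.0000] k=[3 5 11 18 10 10 11 5 1 0]

0.0885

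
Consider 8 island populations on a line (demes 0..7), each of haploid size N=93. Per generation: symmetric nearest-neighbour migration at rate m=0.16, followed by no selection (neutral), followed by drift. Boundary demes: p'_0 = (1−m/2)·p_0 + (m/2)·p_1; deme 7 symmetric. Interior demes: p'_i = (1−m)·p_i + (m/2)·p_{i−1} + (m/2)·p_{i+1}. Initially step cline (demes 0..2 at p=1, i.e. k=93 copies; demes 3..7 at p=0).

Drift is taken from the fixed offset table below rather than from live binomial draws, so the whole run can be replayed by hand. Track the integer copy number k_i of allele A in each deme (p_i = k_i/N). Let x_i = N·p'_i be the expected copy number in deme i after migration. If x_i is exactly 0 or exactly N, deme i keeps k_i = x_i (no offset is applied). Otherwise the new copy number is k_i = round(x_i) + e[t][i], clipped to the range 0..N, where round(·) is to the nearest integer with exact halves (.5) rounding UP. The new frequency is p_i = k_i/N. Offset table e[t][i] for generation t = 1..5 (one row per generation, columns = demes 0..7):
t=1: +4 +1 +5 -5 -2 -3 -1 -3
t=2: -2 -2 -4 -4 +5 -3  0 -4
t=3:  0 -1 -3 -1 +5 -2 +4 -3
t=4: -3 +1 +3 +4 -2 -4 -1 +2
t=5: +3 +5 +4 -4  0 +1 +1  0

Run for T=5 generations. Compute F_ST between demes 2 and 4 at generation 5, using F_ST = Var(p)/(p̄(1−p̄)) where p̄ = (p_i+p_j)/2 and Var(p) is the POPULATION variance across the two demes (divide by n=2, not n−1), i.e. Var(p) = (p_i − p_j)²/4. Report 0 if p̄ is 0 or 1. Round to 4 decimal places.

0.4998

t=0: k=[93 93 93 0 0 0 0 0]
t=1: x=[93.0000 93.0000 85.5600 7.4400 0.0000 0.0000 0.0000 0.0000] k=[93 93 91 2 0 0 0 0]
t=2: x=[93.0000 92.8400 84.0400 8.9600 0.1600 0.0000 0.0000 0.0000] k=[93 91 80 5 5 0 0 0]
t=3: x=[92.8400 90.2800 74.8800 11.0000 4.6000 0.4000 0.0000 0.0000] k=[93 89 72 10 10 0 0 0]
t=4: x=[92.6800 87.9600 68.4000 14.9600 9.2000 0.8000 0.0000 0.0000] k=[90 89 71 19 7 0 0 0]
t=5: x=[89.9200 87.6400 68.2800 22.2000 7.4000 0.5600 0.0000 0.0000] k=[93 93 72 18 7 2 0 0]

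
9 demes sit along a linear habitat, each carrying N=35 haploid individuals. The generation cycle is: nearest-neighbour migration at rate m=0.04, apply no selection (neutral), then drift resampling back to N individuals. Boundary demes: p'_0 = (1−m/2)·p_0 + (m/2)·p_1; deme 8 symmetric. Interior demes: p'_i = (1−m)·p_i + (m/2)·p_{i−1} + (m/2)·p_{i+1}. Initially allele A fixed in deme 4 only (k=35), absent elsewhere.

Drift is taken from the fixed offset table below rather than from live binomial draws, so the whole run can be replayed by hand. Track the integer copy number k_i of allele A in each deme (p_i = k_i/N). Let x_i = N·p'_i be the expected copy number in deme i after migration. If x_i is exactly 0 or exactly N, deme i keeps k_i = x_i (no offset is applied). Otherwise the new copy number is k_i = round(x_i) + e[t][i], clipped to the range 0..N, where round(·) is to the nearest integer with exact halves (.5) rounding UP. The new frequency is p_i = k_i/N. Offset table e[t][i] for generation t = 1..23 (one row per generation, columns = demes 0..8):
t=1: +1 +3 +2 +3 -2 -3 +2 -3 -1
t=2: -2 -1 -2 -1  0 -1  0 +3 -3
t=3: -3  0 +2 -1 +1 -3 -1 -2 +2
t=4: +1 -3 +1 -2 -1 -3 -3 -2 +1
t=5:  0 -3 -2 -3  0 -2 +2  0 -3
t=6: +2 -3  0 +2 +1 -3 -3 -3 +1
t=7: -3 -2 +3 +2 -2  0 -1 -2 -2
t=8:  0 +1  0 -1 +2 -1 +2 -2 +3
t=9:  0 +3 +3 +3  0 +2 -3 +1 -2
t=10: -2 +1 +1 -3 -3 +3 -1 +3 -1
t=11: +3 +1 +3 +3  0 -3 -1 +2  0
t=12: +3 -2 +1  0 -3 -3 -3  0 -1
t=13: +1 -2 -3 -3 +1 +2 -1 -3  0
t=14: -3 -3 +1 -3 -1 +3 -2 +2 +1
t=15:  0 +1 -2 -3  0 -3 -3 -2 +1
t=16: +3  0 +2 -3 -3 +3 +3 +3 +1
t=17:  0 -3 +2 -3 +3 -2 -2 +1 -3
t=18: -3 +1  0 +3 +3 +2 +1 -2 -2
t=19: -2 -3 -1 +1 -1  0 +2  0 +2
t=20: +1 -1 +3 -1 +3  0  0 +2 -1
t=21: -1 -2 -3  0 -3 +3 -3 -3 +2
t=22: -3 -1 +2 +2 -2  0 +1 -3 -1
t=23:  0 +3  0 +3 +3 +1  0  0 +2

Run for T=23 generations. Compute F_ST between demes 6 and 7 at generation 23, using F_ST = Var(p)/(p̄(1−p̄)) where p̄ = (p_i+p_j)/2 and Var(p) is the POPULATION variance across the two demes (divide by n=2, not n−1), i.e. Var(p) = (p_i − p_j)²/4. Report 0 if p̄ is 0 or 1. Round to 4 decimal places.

0.0050

t=0: k=[0 0 0 0 35 0 0 0 0]
t=1: x=[0.0000 0.0000 0.0000 0.7000 33.6000 0.7000 0.0000 0.0000 0.0000] k=[0 0 0 4 32 0 0 0 0]
t=2: x=[0.0000 0.0000 0.0800 4.4800 30.8000 0.6400 0.0000 0.0000 0.0000] k=[0 0 0 3 31 0 0 0 0]
t=3: x=[0.0000 0.0000 0.0600 3.5000 29.8200 0.6200 0.0000 0.0000 0.0000] k=[0 0 2 3 31 0 0 0 0]
t=4: x=[0.0000 0.0400 1.9800 3.5400 29.8200 0.6200 0.0000 0.0000 0.0000] k=[0 0 3 2 29 0 0 0 0]
t=5: x=[0.0000 0.0600 2.9200 2.5600 27.8800 0.5800 0.0000 0.0000 0.0000] k=[0 0 1 0 28 0 0 0 0]
t=6: x=[0.0000 0.0200 0.9600 0.5800 26.8800 0.5600 0.0000 0.0000 0.0000] k=[0 0 1 3 28 0 0 0 0]
t=7: x=[0.0000 0.0200 1.0200 3.4600 26.9400 0.5600 0.0000 0.0000 0.0000] k=[0 0 4 5 25 1 0 0 0]
t=8: x=[0.0000 0.0800 3.9400 5.3800 24.1200 1.4600 0.0200 0.0000 0.0000] k=[0 1 4 4 26 0 2 0 0]
t=9: x=[0.0200 1.0400 3.9400 4.4400 25.0400 0.5600 1.9200 0.0400 0.0000] k=[0 4 7 7 25 3 0 1 0]
t=10: x=[0.0800 3.9800 6.9400 7.3600 24.2000 3.3800 0.0800 0.9600 0.0200] k=[0 5 8 4 21 6 0 4 0]
t=11: x=[0.1000 4.9600 7.8600 4.4200 20.3600 6.1800 0.2000 3.8400 0.0800] k=[3 6 11 7 20 3 0 6 0]
t=12: x=[3.0600 6.0400 10.8200 7.3400 19.4000 3.2800 0.1800 5.7600 0.1200] k=[6 4 12 7 16 0 0 6 0]
t=13: x=[5.9600 4.2000 11.7400 7.2800 15.5000 0.3200 0.1200 5.7600 0.1200] k=[7 2 9 4 17 2 0 3 0]
t=14: x=[6.9000 2.2400 8.7600 4.3600 16.4400 2.2600 0.1000 2.8800 0.0600] k=[4 0 10 1 15 5 0 5 1]
t=15: x=[3.9200 0.2800 9.6200 1.4600 14.5200 5.1000 0.2000 4.8200 1.0800] k=[4 1 8 0 15 2 0 3 2]
t=16: x=[3.9400 1.2000 7.7000 0.4600 14.4400 2.2200 0.1000 2.9200 2.0200] k=[7 1 10 0 11 5 3 6 3]
t=17: x=[6.8800 1.3000 9.6200 0.4200 10.6600 5.0800 3.1000 5.8800 3.0600] k=[7 0 12 0 14 3 1 7 0]
t=18: x=[6.8600 0.3800 11.5200 0.5200 13.5000 3.1800 1.1600 6.7400 0.1400] k=[4 1 12 4 17 5 2 5 0]
t=19: x=[3.9400 1.2800 11.6200 4.4200 16.5000 5.1800 2.1200 4.8400 0.1000] k=[2 0 11 5 16 5 4 5 2]
t=20: x=[1.9600 0.2600 10.6600 5.3400 15.5600 5.2000 4.0400 4.9200 2.0600] k=[3 0 14 4 19 5 4 7 1]
t=21: x=[2.9400 0.3400 13.5200 4.5000 18.4200 5.2600 4.0800 6.8200 1.1200] k=[2 0 11 5 15 8 1 4 3]
t=22: x=[1.9600 0.2600 10.6600 5.3200 14.6600 8.0000 1.2000 3.9200 3.0200] k=[0 0 13 7 13 8 2 1 2]
t=23: x=[0.0000 0.2600 12.6200 7.2400 12.7800 7.9800 2.1000 1.0400 1.9800] k=[0 3 13 10 16 9 2 1 4]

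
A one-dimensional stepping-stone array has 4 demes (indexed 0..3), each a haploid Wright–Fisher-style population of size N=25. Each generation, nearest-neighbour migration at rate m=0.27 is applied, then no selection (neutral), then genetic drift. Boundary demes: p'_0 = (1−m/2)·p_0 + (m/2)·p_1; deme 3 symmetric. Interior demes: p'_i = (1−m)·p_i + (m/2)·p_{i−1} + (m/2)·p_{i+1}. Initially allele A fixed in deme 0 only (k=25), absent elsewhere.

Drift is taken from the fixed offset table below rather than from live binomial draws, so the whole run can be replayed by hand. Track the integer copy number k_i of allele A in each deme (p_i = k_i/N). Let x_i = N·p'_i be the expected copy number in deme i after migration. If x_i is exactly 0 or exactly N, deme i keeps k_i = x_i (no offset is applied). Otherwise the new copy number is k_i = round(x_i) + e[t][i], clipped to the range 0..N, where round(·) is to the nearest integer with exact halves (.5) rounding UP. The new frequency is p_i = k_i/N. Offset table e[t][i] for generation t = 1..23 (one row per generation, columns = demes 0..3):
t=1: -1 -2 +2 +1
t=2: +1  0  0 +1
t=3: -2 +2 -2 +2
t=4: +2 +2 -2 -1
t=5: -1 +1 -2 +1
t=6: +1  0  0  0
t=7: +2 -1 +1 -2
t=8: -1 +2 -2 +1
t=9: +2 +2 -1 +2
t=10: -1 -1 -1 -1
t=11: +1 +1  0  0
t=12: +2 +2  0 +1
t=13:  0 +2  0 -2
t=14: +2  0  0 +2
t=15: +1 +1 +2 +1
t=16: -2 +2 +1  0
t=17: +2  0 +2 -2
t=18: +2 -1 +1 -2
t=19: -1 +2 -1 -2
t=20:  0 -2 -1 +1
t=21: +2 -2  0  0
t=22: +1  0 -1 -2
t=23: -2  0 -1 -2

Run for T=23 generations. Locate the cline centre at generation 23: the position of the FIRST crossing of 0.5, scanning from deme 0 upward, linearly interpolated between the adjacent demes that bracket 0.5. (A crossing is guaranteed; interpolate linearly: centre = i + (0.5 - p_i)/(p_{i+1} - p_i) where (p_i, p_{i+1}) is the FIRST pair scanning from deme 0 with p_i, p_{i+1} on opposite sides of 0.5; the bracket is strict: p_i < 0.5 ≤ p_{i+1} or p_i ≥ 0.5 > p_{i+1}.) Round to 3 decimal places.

0.833

t=0: k=[25 0 0 0]
t=1: x=[21.6250 3.3750 0.0000 0.0000] k=[21 1 0 0]
t=2: x=[18.3000 3.5650 0.1350 0.0000] k=[19 4 0 0]
t=3: x=[16.9750 5.4850 0.5400 0.0000] k=[15 7 0 0]
t=4: x=[13.9200 7.1350 0.9450 0.0000] k=[16 9 0 0]
t=5: x=[15.0550 8.7300 1.2150 0.0000] k=[14 10 0 0]
t=6: x=[13.4600 9.1900 1.3500 0.0000] k=[14 9 1 0]
t=7: x=[13.3250 8.5950 1.9450 0.1350] k=[15 8 3 0]
t=8: x=[14.0550 8.2700 3.2700 0.4050] k=[13 10 1 1]
t=9: x=[12.5950 9.1900 2.2150 1.0000] k=[15 11 1 3]
t=10: x=[14.4600 10.1900 2.6200 2.7300] k=[13 9 2 2]
t=11: x=[12.4600 8.5950 2.9450 2.0000] k=[13 10 3 2]
t=12: x=[12.5950 9.4600 3.8100 2.1350] k=[15 11 4 3]
t=13: x=[14.4600 10.5950 4.8100 3.1350] k=[14 13 5 1]
t=14: x=[13.8650 12.0550 5.5400 1.5400] k=[16 12 6 4]
t=15: x=[15.4600 11.7300 6.5400 4.2700] k=[16 13 9 5]
t=16: x=[15.5950 12.8650 9.0000 5.5400] k=[14 15 10 6]
t=17: x=[14.1350 14.1900 10.1350 6.5400] k=[16 14 12 5]
t=18: x=[15.7300 14.0000 11.3250 5.9450] k=[18 13 12 4]
t=19: x=[17.3250 13.5400 11.0550 5.0800] k=[16 16 10 3]
t=20: x=[16.0000 15.1900 9.8650 3.9450] k=[16 13 9 5]
t=21: x=[15.5950 12.8650 9.0000 5.5400] k=[18 11 9 6]
t=22: x=[17.0550 11.6750 8.8650 6.4050] k=[18 12 8 4]
t=23: x=[17.1900 12.2700 8.0000 4.5400] k=[15 12 7 3]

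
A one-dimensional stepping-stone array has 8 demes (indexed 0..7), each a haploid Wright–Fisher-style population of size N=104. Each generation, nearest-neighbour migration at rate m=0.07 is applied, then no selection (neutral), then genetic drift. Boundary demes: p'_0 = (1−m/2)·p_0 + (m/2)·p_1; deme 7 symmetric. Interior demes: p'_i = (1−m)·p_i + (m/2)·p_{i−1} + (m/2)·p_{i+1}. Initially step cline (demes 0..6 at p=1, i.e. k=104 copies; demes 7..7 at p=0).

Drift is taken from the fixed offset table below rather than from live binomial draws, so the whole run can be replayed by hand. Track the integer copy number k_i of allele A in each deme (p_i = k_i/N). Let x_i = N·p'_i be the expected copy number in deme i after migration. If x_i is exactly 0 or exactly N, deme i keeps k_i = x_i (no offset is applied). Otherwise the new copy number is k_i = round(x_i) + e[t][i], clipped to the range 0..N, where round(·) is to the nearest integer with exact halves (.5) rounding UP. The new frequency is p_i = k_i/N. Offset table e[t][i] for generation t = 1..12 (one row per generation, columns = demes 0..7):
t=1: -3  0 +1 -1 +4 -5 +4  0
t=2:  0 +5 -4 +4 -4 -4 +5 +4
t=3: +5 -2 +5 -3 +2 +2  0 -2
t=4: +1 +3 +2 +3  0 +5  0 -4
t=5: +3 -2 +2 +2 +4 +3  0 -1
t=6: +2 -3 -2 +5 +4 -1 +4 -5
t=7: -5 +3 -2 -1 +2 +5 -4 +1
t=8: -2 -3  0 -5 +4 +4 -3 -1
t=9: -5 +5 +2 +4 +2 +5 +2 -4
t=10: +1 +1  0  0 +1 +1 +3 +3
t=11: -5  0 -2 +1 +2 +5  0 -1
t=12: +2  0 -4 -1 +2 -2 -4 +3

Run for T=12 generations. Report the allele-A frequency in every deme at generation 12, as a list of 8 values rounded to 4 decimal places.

t=0: k=[104 104 104 104 104 104 104 0]
t=1: x=[104.0000 104.0000 104.0000 104.0000 104.0000 104.0000 100.3600 3.6400] k=[104 104 104 104 104 104 104 4]
t=2: x=[104.0000 104.0000 104.0000 104.0000 104.0000 104.0000 100.5000 7.5000] k=[104 104 104 104 104 104 104 12]
t=3: x=[104.0000 104.0000 104.0000 104.0000 104.0000 104.0000 100.7800 15.2200] k=[104 104 104 104 104 104 101 13]
t=4: x=[104.0000 104.0000 104.0000 104.0000 104.0000 103.8950 98.0250 16.0800] k=[104 104 104 104 104 104 98 12]
t=5: x=[104.0000 104.0000 104.0000 104.0000 104.0000 103.7900 95.2000 15.0100] k=[104 104 104 104 104 104 95 14]
t=6: x=[104.0000 104.0000 104.0000 104.0000 104.0000 103.6850 92.4800 16.8350] k=[104 104 104 104 104 103 96 12]
t=7: x=[104.0000 104.0000 104.0000 104.0000 103.9650 102.7900 93.3050 14.9400] k=[104 104 104 104 104 104 89 16]
t=8: x=[104.0000 104.0000 104.0000 104.0000 104.0000 103.4750 86.9700 18.5550] k=[104 104 104 104 104 104 84 18]
t=9: x=[104.0000 104.0000 104.0000 104.0000 104.0000 103.3000 82.3900 20.3100] k=[104 104 104 104 104 104 84 16]
t=10: x=[104.0000 104.0000 104.0000 104.0000 104.0000 103.3000 82.3200 18.3800] k=[104 104 104 104 104 104 85 21]
t=11: x=[104.0000 104.0000 104.0000 104.0000 104.0000 103.3350 83.4250 23.2400] k=[104 104 104 104 104 104 83 22]
t=12: x=[104.0000 104.0000 104.0000 104.0000 104.0000 103.2650 81.6000 24.1350] k=[104 104 104 104 104 101 78 27]

[1.0000, 1.0000, 1.0000, 1.0000, 1.0000, 0.9712, 0.7500, 0.2596]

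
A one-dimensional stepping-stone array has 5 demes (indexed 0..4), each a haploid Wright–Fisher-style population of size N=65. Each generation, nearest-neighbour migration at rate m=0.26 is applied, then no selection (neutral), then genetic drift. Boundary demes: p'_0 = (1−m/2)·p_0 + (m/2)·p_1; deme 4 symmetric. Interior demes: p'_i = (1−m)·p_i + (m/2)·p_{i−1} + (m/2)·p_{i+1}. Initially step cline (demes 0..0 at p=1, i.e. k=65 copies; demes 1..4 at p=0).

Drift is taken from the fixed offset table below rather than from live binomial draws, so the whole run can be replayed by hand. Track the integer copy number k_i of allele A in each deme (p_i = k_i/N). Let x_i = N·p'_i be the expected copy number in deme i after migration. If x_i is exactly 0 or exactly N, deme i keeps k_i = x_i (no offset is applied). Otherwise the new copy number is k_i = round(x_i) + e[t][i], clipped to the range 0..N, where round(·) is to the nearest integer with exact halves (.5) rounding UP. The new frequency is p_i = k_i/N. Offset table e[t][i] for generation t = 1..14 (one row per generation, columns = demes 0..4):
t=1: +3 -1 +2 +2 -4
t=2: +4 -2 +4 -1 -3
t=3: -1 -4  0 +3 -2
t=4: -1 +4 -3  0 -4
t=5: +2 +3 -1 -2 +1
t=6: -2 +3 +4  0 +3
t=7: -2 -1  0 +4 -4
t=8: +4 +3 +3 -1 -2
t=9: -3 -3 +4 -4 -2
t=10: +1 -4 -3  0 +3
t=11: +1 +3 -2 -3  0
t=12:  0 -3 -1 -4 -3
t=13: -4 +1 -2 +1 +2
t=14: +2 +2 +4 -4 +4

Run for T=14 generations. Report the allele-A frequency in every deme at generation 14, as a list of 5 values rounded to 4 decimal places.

[0.4308, 0.3538, 0.2154, 0.0000, 0.0615]

t=0: k=[65 0 0 0 0]
t=1: x=[56.5500 8.4500 0.0000 0.0000 0.0000] k=[60 7 0 0 0]
t=2: x=[53.1100 12.9800 0.9100 0.0000 0.0000] k=[57 11 5 0 0]
t=3: x=[51.0200 16.2000 5.1300 0.6500 0.0000] k=[50 12 5 4 0]
t=4: x=[45.0600 16.0300 5.7800 3.6100 0.5200] k=[44 20 3 4 0]
t=5: x=[40.8800 20.9100 5.3400 3.3500 0.5200] k=[43 24 4 1 2]
t=6: x=[40.5300 23.8700 6.2100 1.5200 1.8700] k=[39 27 10 2 5]
t=7: x=[37.4400 26.3500 11.1700 3.4300 4.6100] k=[35 25 11 7 1]
t=8: x=[33.7000 24.4800 12.3000 6.7400 1.7800] k=[38 27 15 6 0]
t=9: x=[36.5700 26.8700 15.3900 6.3900 0.7800] k=[34 24 19 2 0]
t=10: x=[32.7000 24.6500 17.4400 3.9500 0.2600] k=[34 21 14 4 3]
t=11: x=[32.3100 21.7800 13.6100 5.1700 3.1300] k=[33 25 12 2 3]
t=12: x=[31.9600 24.3500 12.3900 3.4300 2.8700] k=[32 21 11 0 0]
t=13: x=[30.5700 21.1300 10.8700 1.4300 0.0000] k=[27 22 9 2 0]
t=14: x=[26.3500 20.9600 9.7800 2.6500 0.2600] k=[28 23 14 0 4]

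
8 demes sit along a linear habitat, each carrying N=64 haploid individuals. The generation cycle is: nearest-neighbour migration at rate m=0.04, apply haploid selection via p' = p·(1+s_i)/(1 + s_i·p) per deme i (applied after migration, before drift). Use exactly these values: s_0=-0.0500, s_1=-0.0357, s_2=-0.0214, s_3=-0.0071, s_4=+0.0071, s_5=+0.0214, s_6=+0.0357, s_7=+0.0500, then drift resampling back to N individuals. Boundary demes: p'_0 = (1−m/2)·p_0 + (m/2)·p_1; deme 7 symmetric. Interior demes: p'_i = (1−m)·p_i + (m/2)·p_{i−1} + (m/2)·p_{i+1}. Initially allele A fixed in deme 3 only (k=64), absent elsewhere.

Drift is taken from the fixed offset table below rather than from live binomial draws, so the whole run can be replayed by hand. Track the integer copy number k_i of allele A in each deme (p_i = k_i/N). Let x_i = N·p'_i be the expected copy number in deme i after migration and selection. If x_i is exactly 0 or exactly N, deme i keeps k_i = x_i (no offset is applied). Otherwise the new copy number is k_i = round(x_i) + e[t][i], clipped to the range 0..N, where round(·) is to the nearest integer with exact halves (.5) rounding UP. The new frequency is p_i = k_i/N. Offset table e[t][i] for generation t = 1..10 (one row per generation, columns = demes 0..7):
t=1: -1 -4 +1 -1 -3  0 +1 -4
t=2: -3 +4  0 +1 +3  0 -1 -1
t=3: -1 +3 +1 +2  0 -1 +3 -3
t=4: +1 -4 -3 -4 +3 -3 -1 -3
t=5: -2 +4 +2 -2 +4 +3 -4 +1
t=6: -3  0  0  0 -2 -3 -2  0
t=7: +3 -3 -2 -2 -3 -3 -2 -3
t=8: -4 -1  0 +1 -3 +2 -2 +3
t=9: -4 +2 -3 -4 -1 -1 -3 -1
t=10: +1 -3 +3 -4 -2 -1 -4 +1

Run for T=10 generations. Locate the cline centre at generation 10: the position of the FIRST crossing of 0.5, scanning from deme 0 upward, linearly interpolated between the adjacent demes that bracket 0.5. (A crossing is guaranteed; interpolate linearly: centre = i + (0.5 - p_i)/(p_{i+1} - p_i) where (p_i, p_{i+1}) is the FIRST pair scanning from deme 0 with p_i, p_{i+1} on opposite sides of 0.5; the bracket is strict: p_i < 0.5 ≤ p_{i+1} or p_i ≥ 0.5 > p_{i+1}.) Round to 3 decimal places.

t=0: k=[0 0 0 64 0 0 0 0]
t=1: x=[0.0000 0.0000 1.2531 61.4224 1.2889 0.0000 0.0000 0.0000] k=[0 0 2 60 0 0 0 0]
t=2: x=[0.0000 0.0386 3.0564 57.5991 1.2084 0.0000 0.0000 0.0000] k=[0 4 3 59 4 0 0 0]
t=3: x=[0.0760 3.7690 4.0570 56.7342 5.0528 0.0817 0.0000 0.0000] k=[0 7 5 59 5 0 0 0]
t=4: x=[0.1330 6.6016 6.0013 56.7946 6.0185 0.1021 0.0000 0.0000] k=[1 3 3 53 9 0 0 0]
t=5: x=[0.9888 2.8590 3.9196 51.0465 9.7584 0.1838 0.0000 0.0000] k=[0 7 6 49 14 3 0 0]
t=6: x=[0.1330 6.6211 6.7483 47.3524 14.5594 3.2242 0.0621 0.0000] k=[0 7 7 47 13 0 0 0]
t=7: x=[0.1330 6.6405 7.6530 45.4262 13.4952 0.2655 0.0000 0.0000] k=[3 4 6 43 10 0 0 0]
t=8: x=[2.8758 3.8852 6.5713 41.4961 10.5221 0.2043 0.0000 0.0000] k=[0 3 7 42 8 2 0 0]
t=9: x=[0.0570 2.9171 7.4760 40.5142 8.6126 2.1230 0.0414 0.0000] k=[0 5 4 37 8 1 0 0]
t=10: x=[0.0950 4.7186 4.5870 35.6475 8.4920 1.1435 0.0207 0.0000] k=[1 2 8 32 6 0 0 0]

3.000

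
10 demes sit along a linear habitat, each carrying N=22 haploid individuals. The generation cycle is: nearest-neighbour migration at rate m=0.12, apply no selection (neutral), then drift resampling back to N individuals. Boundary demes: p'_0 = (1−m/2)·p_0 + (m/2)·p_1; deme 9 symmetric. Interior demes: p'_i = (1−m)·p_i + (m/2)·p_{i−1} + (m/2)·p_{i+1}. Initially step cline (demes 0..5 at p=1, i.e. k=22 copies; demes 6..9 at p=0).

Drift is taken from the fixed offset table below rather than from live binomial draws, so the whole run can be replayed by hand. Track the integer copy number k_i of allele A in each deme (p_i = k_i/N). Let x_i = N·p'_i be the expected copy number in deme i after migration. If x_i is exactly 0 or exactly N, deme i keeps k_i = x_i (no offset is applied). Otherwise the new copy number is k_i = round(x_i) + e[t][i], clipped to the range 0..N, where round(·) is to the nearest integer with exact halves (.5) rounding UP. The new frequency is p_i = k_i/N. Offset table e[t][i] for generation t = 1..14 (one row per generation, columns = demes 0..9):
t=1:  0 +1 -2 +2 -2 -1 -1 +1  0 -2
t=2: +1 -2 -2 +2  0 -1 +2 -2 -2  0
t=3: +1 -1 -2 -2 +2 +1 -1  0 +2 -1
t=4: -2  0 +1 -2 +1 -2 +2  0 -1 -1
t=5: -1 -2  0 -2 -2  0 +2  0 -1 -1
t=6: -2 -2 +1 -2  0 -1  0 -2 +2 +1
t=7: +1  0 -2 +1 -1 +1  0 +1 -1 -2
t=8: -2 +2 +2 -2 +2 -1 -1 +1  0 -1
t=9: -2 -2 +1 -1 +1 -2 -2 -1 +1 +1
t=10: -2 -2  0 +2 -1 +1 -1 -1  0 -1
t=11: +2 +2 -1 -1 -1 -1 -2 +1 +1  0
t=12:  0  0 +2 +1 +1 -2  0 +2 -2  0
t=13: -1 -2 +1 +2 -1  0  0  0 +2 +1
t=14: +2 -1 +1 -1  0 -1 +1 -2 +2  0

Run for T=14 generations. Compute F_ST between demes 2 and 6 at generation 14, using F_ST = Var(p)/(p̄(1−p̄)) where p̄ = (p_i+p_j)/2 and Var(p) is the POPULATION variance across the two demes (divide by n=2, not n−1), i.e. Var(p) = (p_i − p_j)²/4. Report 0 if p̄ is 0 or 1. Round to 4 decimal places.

0.6923

t=0: k=[22 22 22 22 22 22 0 0 0 0]
t=1: x=[22.0000 22.0000 22.0000 22.0000 22.0000 20.6800 1.3200 0.0000 0.0000 0.0000] k=[22 22 22 22 22 20 0 0 0 0]
t=2: x=[22.0000 22.0000 22.0000 22.0000 21.8800 18.9200 1.2000 0.0000 0.0000 0.0000] k=[22 22 22 22 22 18 3 0 0 0]
t=3: x=[22.0000 22.0000 22.0000 22.0000 21.7600 17.3400 3.7200 0.1800 0.0000 0.0000] k=[22 22 22 22 22 18 3 0 0 0]
t=4: x=[22.0000 22.0000 22.0000 22.0000 21.7600 17.3400 3.7200 0.1800 0.0000 0.0000] k=[22 22 22 22 22 15 6 0 0 0]
t=5: x=[22.0000 22.0000 22.0000 22.0000 21.5800 14.8800 6.1800 0.3600 0.0000 0.0000] k=[22 22 22 22 20 15 8 0 0 0]
t=6: x=[22.0000 22.0000 22.0000 21.8800 19.8200 14.8800 7.9400 0.4800 0.0000 0.0000] k=[22 22 22 20 20 14 8 0 0 0]
t=7: x=[22.0000 22.0000 21.8800 20.1200 19.6400 14.0000 7.8800 0.4800 0.0000 0.0000] k=[22 22 20 21 19 15 8 1 0 0]
t=8: x=[22.0000 21.8800 20.1800 20.8200 18.8800 14.8200 8.0000 1.3600 0.0600 0.0000] k=[22 22 22 19 21 14 7 2 0 0]
t=9: x=[22.0000 22.0000 21.8200 19.3000 20.4600 14.0000 7.1200 2.1800 0.1200 0.0000] k=[22 22 22 18 21 12 5 1 1 0]
t=10: x=[22.0000 22.0000 21.7600 18.4200 20.2800 12.1200 5.1800 1.2400 0.9400 0.0600] k=[22 22 22 20 19 13 4 0 1 0]
t=11: x=[22.0000 22.0000 21.8800 20.0600 18.7000 12.8200 4.3000 0.3000 0.8800 0.0600] k=[22 22 21 19 18 12 2 1 2 0]
t=12: x=[22.0000 21.9400 20.9400 19.0600 17.7000 11.7600 2.5400 1.1200 1.8200 0.1200] k=[22 22 22 20 19 10 3 3 0 0]
t=13: x=[22.0000 22.0000 21.8800 20.0600 18.5200 10.1200 3.4200 2.8200 0.1800 0.0000] k=[22 22 22 22 18 10 3 3 2 0]
t=14: x=[22.0000 22.0000 22.0000 21.7600 17.7600 10.0600 3.4200 2.9400 1.9400 0.1200] k=[22 22 22 21 18 9 4 1 4 0]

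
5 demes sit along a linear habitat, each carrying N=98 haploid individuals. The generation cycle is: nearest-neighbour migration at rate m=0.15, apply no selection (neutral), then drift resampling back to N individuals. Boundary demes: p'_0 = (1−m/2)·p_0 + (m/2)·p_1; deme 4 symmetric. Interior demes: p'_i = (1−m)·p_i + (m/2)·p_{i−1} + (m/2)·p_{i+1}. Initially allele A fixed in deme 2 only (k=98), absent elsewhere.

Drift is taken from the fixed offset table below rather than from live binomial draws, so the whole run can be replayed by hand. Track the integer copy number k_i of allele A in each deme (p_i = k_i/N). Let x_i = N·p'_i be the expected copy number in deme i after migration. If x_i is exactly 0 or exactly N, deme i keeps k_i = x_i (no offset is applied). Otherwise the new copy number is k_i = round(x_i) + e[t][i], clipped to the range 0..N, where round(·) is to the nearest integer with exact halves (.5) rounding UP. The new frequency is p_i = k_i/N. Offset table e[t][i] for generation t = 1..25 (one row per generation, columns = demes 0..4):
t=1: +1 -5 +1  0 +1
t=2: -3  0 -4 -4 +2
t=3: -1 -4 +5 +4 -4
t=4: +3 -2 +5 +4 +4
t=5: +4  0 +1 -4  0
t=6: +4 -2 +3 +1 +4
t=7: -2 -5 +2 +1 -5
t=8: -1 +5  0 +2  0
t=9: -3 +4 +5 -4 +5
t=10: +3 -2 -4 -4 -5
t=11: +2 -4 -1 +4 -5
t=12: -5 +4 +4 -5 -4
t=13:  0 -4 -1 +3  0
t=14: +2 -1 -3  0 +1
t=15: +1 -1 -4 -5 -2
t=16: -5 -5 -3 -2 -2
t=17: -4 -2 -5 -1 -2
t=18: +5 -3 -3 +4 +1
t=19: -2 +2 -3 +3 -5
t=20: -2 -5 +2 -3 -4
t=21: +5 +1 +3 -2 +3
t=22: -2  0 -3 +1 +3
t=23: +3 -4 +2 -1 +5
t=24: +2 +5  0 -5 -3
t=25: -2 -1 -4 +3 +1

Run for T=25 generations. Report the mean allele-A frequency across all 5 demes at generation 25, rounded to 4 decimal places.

0.0918

t=0: k=[0 0 98 0 0]
t=1: x=[0.0000 7.3500 83.3000 7.3500 0.0000] k=[0 2 84 7 0]
t=2: x=[0.1500 8.0000 72.0750 12.2500 0.5250] k=[0 8 68 8 3]
t=3: x=[0.6000 11.9000 59.0000 12.1250 3.3750] k=[0 8 64 16 0]
t=4: x=[0.6000 11.6000 56.2000 18.4000 1.2000] k=[4 10 61 22 5]
t=5: x=[4.4500 13.3750 54.2500 23.6500 6.2750] k=[8 13 55 20 6]
t=6: x=[8.3750 15.7750 49.2250 21.5750 7.0500] k=[12 14 52 23 11]
t=7: x=[12.1500 16.7000 46.9750 24.2750 11.9000] k=[10 12 49 25 7]
t=8: x=[10.1500 14.6250 44.4250 25.4500 8.3500] k=[9 20 44 27 8]
t=9: x=[9.8250 20.9750 40.9250 26.8500 9.4250] k=[7 25 46 23 14]
t=10: x=[8.3500 25.2250 42.7000 24.0500 14.6750] k=[11 23 39 20 10]
t=11: x=[11.9000 23.3000 36.3750 20.6750 10.7500] k=[14 19 35 25 6]
t=12: x=[14.3750 19.8250 33.0500 24.3250 7.4250] k=[9 24 37 19 3]
t=13: x=[10.1250 23.8500 34.6750 19.1500 4.2000] k=[10 20 34 22 4]
t=14: x=[10.7500 20.3000 32.0500 21.5500 5.3500] k=[13 19 29 22 6]
t=15: x=[13.4500 19.3000 27.7250 21.3250 7.2000] k=[14 18 24 16 5]
t=16: x=[14.3000 18.1500 22.9500 15.7750 5.8250] k=[9 13 20 14 4]
t=17: x=[9.3000 13.2250 19.0250 13.7000 4.7500] k=[5 11 14 13 3]
t=18: x=[5.4500 10.7750 13.7000 12.3250 3.7500] k=[10 8 11 16 5]
t=19: x=[9.8500 8.3750 11.1500 14.8000 5.8250] k=[8 10 8 18 1]
t=20: x=[8.1500 9.7000 8.9000 15.9750 2.2750] k=[6 5 11 13 0]
t=21: x=[5.9250 5.5250 10.7000 11.8750 0.9750] k=[11 7 14 10 4]
t=22: x=[10.7000 7.8250 13.1750 9.8500 4.4500] k=[9 8 10 11 7]
t=23: x=[8.9250 8.2250 9.9250 10.6250 7.3000] k=[12 4 12 10 12]
t=24: x=[11.4000 5.2000 11.2500 10.3000 11.8500] k=[13 10 11 5 9]
t=25: x=[12.7750 10.3000 10.4750 5.7500 8.7000] k=[11 9 6 9 10]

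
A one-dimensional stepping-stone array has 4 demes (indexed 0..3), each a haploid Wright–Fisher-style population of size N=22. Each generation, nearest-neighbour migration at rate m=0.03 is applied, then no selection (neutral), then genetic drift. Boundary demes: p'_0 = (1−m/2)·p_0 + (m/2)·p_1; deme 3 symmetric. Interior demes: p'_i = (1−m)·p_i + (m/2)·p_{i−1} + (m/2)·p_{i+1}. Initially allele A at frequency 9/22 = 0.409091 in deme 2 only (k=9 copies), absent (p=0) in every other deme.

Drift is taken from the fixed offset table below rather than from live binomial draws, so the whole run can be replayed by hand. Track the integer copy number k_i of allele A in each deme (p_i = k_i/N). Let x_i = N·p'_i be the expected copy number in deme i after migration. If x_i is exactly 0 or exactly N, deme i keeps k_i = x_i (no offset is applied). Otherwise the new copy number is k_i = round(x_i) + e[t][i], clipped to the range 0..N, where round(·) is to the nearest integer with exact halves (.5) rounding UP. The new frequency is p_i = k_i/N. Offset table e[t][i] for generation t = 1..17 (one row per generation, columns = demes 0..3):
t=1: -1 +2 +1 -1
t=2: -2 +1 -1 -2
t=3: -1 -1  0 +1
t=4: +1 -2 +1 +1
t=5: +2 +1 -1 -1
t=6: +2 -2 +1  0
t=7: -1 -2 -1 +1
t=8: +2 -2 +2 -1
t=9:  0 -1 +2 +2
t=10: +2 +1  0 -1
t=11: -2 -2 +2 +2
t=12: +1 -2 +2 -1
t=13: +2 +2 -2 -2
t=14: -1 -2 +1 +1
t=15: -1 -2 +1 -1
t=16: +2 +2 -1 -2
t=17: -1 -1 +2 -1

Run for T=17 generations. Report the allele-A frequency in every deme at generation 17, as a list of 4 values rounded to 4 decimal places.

[0.3636, 0.0455, 0.8182, 0.0000]

t=0: k=[0 0 9 0]
t=1: x=[0.0000 0.1350 8.7300 0.1350] k=[0 2 10 0]
t=2: x=[0.0300 2.0900 9.7300 0.1500] k=[0 3 9 0]
t=3: x=[0.0450 3.0450 8.7750 0.1350] k=[0 2 9 1]
t=4: x=[0.0300 2.0750 8.7750 1.1200] k=[1 0 10 2]
t=5: x=[0.9850 0.1650 9.7300 2.1200] k=[3 1 9 1]
t=6: x=[2.9700 1.1500 8.7600 1.1200] k=[5 0 10 1]
t=7: x=[4.9250 0.2250 9.7150 1.1350] k=[4 0 9 2]
t=8: x=[3.9400 0.1950 8.7600 2.1050] k=[6 0 11 1]
t=9: x=[5.9100 0.2550 10.6850 1.1500] k=[6 0 13 3]
t=10: x=[5.9100 0.2850 12.6550 3.1500] k=[8 1 13 2]
t=11: x=[7.8950 1.2850 12.6550 2.1650] k=[6 0 15 4]
t=12: x=[5.9100 0.3150 14.6100 4.1650] k=[7 0 17 3]
t=13: x=[6.8950 0.3600 16.5350 3.2100] k=[9 2 15 1]
t=14: x=[8.8950 2.3000 14.5950 1.2100] k=[8 0 16 2]
t=15: x=[7.8800 0.3600 15.5500 2.2100] k=[7 0 17 1]
t=16: x=[6.8950 0.3600 16.5050 1.2400] k=[9 2 16 0]
t=17: x=[8.8950 2.3150 15.5500 0.2400] k=[8 1 18 0]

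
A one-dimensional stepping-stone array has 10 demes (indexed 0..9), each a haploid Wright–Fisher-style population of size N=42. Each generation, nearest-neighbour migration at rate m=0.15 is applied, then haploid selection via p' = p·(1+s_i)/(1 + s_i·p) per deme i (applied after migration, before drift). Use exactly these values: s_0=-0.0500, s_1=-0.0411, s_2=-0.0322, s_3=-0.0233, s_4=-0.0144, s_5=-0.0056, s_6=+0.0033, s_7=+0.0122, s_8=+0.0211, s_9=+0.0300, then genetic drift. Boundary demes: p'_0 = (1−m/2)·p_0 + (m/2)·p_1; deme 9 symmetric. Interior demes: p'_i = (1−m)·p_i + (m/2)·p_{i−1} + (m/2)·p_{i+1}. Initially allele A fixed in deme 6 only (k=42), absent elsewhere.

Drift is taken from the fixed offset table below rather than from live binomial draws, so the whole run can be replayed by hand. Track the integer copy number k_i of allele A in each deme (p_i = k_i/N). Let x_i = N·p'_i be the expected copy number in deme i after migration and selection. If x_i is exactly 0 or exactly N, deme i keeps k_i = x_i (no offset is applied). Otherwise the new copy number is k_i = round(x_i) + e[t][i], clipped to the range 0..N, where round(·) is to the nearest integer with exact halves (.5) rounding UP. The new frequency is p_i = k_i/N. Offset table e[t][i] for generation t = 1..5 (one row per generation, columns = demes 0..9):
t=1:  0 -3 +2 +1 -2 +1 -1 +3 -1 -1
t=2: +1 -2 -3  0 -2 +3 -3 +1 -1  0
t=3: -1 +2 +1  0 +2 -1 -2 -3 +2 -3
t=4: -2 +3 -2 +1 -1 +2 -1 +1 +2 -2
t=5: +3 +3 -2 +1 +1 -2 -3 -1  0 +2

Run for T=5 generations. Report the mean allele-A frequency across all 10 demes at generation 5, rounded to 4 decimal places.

t=0: k=[0 0 0 0 0 0 42 0 0 0]
t=1: x=[0.0000 0.0000 0.0000 0.0000 0.0000 3.1337 35.7176 3.1855 0.0000 0.0000] k=[0 0 0 0 0 4 35 6 0 0]
t=2: x=[0.0000 0.0000 0.0000 0.0000 0.2957 5.9961 30.5275 7.8017 0.4594 0.0000] k=[0 0 0 0 0 9 28 9 0 0]
t=3: x=[0.0000 0.0000 0.0000 0.0000 0.6654 9.7080 25.1832 9.8411 0.6890 0.0000] k=[0 0 0 0 3 9 23 7 3 0]
t=4: x=[0.0000 0.0000 0.0000 0.2198 3.1821 9.5585 20.7846 7.9781 3.1350 0.2317] k=[0 0 0 1 2 12 20 9 5 0]
t=5: x=[0.0000 0.0000 0.0726 0.9772 2.6389 11.8023 18.6091 9.6146 5.0165 0.3861] k=[0 0 0 2 4 10 16 9 5 2]

0.1143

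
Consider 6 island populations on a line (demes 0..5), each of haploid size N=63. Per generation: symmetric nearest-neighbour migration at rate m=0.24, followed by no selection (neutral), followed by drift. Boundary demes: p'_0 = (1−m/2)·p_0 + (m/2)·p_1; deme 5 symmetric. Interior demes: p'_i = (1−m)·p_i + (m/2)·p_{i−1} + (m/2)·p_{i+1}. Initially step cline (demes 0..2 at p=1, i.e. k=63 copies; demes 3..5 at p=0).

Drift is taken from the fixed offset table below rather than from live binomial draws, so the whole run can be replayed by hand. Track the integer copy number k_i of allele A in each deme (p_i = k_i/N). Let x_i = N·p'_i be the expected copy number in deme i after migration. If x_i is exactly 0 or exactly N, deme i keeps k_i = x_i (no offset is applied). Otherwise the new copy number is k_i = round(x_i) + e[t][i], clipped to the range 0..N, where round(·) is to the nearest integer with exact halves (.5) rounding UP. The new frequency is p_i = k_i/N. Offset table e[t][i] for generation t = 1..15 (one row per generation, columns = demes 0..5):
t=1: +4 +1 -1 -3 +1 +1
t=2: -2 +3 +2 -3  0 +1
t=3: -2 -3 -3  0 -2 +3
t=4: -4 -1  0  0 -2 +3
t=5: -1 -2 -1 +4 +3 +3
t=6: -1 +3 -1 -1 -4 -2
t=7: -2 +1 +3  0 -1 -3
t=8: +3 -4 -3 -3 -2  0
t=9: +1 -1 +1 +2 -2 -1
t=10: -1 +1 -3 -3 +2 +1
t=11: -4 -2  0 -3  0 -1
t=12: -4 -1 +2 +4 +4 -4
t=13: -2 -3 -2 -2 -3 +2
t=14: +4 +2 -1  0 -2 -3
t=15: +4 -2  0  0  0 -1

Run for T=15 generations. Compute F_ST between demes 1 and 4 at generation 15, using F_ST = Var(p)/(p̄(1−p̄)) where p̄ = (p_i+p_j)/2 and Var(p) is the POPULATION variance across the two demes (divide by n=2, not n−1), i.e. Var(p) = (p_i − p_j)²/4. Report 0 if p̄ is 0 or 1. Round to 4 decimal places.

t=0: k=[63 63 63 0 0 0]
t=1: x=[63.0000 63.0000 55.4400 7.5600 0.0000 0.0000] k=[63 63 54 5 0 0]
t=2: x=[63.0000 61.9200 49.2000 10.2800 0.6000 0.0000] k=[63 63 51 7 1 0]
t=3: x=[63.0000 61.5600 47.1600 11.5600 1.6000 0.1200] k=[63 59 44 12 0 3]
t=4: x=[62.5200 57.6800 41.9600 14.4000 1.8000 2.6400] k=[59 57 42 14 0 6]
t=5: x=[58.7600 55.4400 40.4400 15.6800 2.4000 5.2800] k=[58 53 39 20 5 8]
t=6: x=[57.4000 51.9200 38.4000 20.4800 7.1600 7.6400] k=[56 55 37 19 3 6]
t=7: x=[55.8800 52.9600 37.0000 19.2400 5.2800 5.6400] k=[54 54 40 19 4 3]
t=8: x=[54.0000 52.3200 39.1600 19.7200 5.6800 3.1200] k=[57 48 36 17 4 3]
t=9: x=[55.9200 47.6400 35.1600 17.7200 5.4400 3.1200] k=[57 47 36 20 3 2]
t=10: x=[55.8000 46.8800 35.4000 19.8800 4.9200 2.1200] k=[55 48 32 17 7 3]
t=11: x=[54.1600 46.9200 32.1200 17.6000 7.7200 3.4800] k=[50 45 32 15 8 2]
t=12: x=[49.4000 44.0400 31.5200 16.2000 8.1200 2.7200] k=[45 43 34 20 12 0]
t=13: x=[44.7600 42.1600 33.4000 20.7200 11.5200 1.4400] k=[43 39 31 19 9 3]
t=14: x=[42.5200 38.5200 30.5200 19.2400 9.4800 3.7200] k=[47 41 30 19 7 1]
t=15: x=[46.2800 40.4000 30.0000 18.8800 7.7200 1.7200] k=[50 38 30 19 8 1]

0.2446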